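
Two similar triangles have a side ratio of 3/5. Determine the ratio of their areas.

Area ratio = (side ratio)^2 = (3/5)^2 = 9:25.

9:25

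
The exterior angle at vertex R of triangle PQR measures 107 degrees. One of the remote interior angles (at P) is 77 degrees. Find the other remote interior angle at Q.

The exterior angle theorem states that an exterior angle equals the sum of the two non-adjacent interior angles.
So 107 = 77 + angle Q, which gives angle Q = 107 - 77 = 30 degrees.

30 degrees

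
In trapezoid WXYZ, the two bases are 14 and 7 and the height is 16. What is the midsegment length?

The midsegment of a trapezoid = (base1 + base2) / 2
midsegment = (14 + 7) / 2
midsegment = 21 / 2
midsegment = 21/2

21/2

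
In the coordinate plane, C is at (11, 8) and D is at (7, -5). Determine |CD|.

d = sqrt((-4)^2 + (-13)^2) = sqrt(185)

sqrt(185)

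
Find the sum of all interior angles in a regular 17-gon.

The sum of interior angles of an n-sided polygon is (n - 2) * 180.
For n = 17: (17 - 2) * 180 = 15 * 180 = 2700 degrees.

2700 degrees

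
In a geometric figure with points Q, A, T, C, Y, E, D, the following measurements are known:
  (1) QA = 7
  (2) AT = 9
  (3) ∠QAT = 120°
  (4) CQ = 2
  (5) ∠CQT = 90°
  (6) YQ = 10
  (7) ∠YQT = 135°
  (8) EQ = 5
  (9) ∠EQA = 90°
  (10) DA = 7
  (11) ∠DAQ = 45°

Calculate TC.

Step 1: By the law of cosines on triangle QAT: QT² = 7² + 9² − 2·7·9·cos(120°) = 193, so QT = √193.
Step 2: By the law of cosines on triangle TQC: TC² = √193² + 2² − 2·√193·2·cos(90°) = 197, so TC = √197.

Therefore, the length of TC = √197.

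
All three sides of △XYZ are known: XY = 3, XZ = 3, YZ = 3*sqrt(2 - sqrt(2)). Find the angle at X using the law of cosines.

By the inverse law of cosines: cos(X) = (XY² + XZ² - YZ²) / (2 × XY × XZ)
cos(X) = (3² + 3² - (3*sqrt(2 - sqrt(2)))²) / (2 × 3 × 3)
cos(X) = (9 + 9 - (18 - 9*sqrt(2))) / 18
cos(X) = sqrt(2)/2
X = arccos(sqrt(2)/2) = 45°

45°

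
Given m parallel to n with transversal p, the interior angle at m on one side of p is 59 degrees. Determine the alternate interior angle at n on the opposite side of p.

Alternate interior angles are equal: 59 degrees.

59 degrees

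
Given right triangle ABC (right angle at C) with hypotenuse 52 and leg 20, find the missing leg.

Rearranging the Pythagorean theorem to solve for the unknown leg:
leg^2 = hypotenuse^2 - known_leg^2 = 2704 - 400 = 2304
leg = sqrt(2304) = 48.

48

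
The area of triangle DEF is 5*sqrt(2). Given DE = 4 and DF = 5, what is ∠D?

sin(C) = 2 * 5*sqrt(2) / (4 * 5) = sqrt(2)/2, so C = arcsin(sqrt(2)/2) = 45°.
Since sin(180° - C) = sin(C), the obtuse angle 135° gives the same area, so C = 45° or C = 135°.

45° or 135°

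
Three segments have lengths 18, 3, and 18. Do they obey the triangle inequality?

Sort the sides: 3, 18, 18.
It suffices to check that the sum of the two smallest exceeds the largest:
3 + 18 = 21 > 18. ✓
Yes, a valid triangle can be formed.

Yes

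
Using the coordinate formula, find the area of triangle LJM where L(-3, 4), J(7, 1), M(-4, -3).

Using the Shoelace formula for a triangle:
Area = (1/2)|x0(y1 - y2) + x1(y2 - y0) + x2(y0 - y1)|
Area = (1/2)|-3(1 - -3) + 7(-3 - 4) + -4(4 - 1)|
Area = (1/2)|-12 + -49 + -12|
Area = (1/2)|-73|
Area = (1/2)(73)
Area = 73/2

73/2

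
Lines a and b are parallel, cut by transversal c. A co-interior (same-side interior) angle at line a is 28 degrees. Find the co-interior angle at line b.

Co-interior angles sum to 180: 180 - 28 = 152 degrees.

152 degrees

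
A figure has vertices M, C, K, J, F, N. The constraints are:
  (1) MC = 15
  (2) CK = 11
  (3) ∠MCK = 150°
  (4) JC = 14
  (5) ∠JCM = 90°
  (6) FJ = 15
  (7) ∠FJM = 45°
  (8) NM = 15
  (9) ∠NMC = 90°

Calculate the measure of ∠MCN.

Step 1: By the law of cosines on triangle CMN: CN² = 15² + 15² − 2·15·15·cos(90°) = 450, so CN = 15·√2.
Step 2: By the inverse law of cosines on triangle MCN: cos(∠MCN) = (15² + (15·√2)² − 15²) / (2·15·15·√2) = 450/636.4 = 0.7071, so ∠MCN = 45°.

Therefore, the measure of angle ∠MCN = 45°.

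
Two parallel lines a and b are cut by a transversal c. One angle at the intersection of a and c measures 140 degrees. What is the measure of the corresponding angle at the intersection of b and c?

When a transversal crosses parallel lines, angles in the same position at each intersection are called corresponding angles.
These are always equal, so the answer is 140 degrees.

140 degrees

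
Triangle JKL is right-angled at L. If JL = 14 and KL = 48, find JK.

JK = sqrt(14^2 + 48^2) = sqrt(2500) = 50

50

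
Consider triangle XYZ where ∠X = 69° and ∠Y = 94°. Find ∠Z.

Let angle Z = x. Then 69 + 94 + x = 180.
x = 180 - 163 = 17 degrees.

17 degrees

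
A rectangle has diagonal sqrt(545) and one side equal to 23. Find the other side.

Using the Pythagorean theorem: d^2 = a^2 + b^2
b^2 = d^2 - a^2
b^2 = 545 - 529
b^2 = 16
b = sqrt(16) = 4

4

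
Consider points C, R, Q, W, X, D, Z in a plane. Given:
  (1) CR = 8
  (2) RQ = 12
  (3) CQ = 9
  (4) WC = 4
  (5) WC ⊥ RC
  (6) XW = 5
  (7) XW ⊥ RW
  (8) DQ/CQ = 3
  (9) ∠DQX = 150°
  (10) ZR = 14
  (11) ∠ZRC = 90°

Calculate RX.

Step 1: By the law of cosines on triangle RCW: RW² = 8² + 4² − 2·8·4·cos(90°) = 80, so RW = 4·√5.
Step 2: By the law of cosines on triangle RWX: RX² = (4·√5)² + 5² − 2·4·√5·5·cos(90°) = 105, so RX = √105.

Therefore, the length of RX = √105.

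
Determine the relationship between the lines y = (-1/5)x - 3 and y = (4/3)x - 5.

Slope of line 1: m1 = -1/5
Slope of line 2: m2 = 4/3
m1 != m2 and m1*m2 = -4/15 != -1. Neither.

Neither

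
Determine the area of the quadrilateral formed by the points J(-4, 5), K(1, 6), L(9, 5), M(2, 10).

Shoelace: sum of cross terms = 52, Area = (1/2)|52| = 26

26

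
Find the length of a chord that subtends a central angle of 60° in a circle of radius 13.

Chord = 2(13) sin(30°) = 13

13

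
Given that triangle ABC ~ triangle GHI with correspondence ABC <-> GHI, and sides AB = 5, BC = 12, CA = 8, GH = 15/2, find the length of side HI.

Similar triangles have proportional sides. Setting up the proportion:
GH / AB = HI / BC
15/2 / 5 = HI / 12
HI = 12 * 15/2 / 5 = 18.

18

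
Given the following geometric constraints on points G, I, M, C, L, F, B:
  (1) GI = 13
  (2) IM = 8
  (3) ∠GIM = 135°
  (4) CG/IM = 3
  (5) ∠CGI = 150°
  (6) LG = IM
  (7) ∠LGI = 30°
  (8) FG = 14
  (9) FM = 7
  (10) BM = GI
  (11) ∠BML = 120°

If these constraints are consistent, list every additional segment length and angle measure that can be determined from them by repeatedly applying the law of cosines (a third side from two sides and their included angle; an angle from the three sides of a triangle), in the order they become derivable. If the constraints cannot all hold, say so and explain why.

The constraints are consistent. Derivable facts, in order:
After 1 step:
- GM ≈ 19.5
- IC ≈ 35.85
- IL ≈ 7.27
After 2 steps:
- ∠CIG = 19.55°
- ∠FGM = 15.08°
- ∠FMG = 31.36°
- ∠GCI = 10.45°
- ∠GFM = 133.56°
- ∠GIL = 33.38°
- ∠GLI = 116.62°
- ∠GMI = 28.13°
- ∠IGM = 16.87°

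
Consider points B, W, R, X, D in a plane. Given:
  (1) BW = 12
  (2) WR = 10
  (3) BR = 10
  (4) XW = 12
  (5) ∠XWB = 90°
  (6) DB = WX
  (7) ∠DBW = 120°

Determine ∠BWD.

From the given relations: DB = WX = 12.
Step 1: By the law of cosines on triangle WBD: WD² = 12² + 12² − 2·12·12·cos(120°) = 432, so WD = 12·√3.
Step 2: By the inverse law of cosines on triangle BWD: cos(∠BWD) = (12² + (12·√3)² − 12²) / (2·12·12·√3) = 432/498.83 = 0.866, so ∠BWD = 30°.

Therefore, the measure of angle ∠BWD = 30°.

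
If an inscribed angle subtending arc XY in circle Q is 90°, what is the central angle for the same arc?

The inscribed angle theorem states that a central angle is always twice any inscribed angle that subtends the same arc.
Since the inscribed angle is 90°, the central angle = 2 × 90° = 180°.

180°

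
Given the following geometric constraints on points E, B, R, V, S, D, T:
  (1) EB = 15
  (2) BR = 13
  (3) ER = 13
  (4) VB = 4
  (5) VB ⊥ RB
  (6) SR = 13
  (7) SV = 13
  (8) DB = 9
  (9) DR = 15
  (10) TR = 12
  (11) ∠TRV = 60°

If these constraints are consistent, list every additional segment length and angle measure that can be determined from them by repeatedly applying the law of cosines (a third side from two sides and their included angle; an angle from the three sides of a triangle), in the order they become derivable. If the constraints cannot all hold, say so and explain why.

The constraints are consistent. Derivable facts, in order:
After 1 step:
- RV = √185
- ∠BDR = 59.51°
- ∠BER = 54.77°
- ∠BRD = 36.62°
- ∠BRE = 70.47°
- ∠DBR = 83.87°
- ∠EBR = 54.77°
After 2 steps:
- VT ≈ 12.88
- ∠BRV = 17.1°
- ∠BVR = 72.9°
- ∠RSV = 63.09°
- ∠RVS = 58.46°
- ∠SRV = 58.46°
After 3 steps:
- ∠RTV = 66.18°
- ∠RVT = 53.82°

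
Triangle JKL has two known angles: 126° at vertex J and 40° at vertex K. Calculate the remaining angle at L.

By the triangle angle sum property, the three interior angles of any triangle add up to 180°.
We know angle J = 126° and angle K = 40°, so their sum is 166°.
Therefore angle L = 180° - 166° = 14°.

14 degrees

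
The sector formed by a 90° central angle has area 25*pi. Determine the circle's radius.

r² = 360 × 25*pi / (π × 90) = 100, so r = 10.

10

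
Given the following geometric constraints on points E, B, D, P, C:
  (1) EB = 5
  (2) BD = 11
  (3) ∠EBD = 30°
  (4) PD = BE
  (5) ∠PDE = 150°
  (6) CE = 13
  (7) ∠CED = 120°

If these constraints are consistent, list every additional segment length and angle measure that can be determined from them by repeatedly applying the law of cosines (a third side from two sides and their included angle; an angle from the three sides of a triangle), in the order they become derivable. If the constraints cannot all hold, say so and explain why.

The constraints are consistent. Derivable facts, in order:
After 1 step:
- ED ≈ 7.12
After 2 steps:
- DC ≈ 17.67
- EP ≈ 11.72
- ∠BDE = 20.55°
- ∠BED = 129.45°
After 3 steps:
- ∠CDE = 39.57°
- ∠DCE = 20.43°
- ∠DEP = 12.31°
- ∠DPE = 17.69°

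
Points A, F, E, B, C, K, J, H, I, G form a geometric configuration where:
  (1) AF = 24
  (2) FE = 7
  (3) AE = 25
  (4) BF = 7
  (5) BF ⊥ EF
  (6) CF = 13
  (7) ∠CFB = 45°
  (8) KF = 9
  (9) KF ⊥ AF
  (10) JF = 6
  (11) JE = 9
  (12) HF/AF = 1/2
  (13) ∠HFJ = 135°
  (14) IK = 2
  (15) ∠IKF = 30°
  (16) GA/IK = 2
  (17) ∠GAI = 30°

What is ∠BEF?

Step 1: By the law of cosines on triangle EFB: EB² = 7² + 7² − 2·7·7·cos(90°) = 98, so EB = 7·√2.
Step 2: By the inverse law of cosines on triangle BEF: cos(∠BEF) = ((7·√2)² + 7² − 7²) / (2·7·√2·7) = 98/138.59 = 0.7071, so ∠BEF = 45°.

Therefore, the measure of angle ∠BEF = 45°.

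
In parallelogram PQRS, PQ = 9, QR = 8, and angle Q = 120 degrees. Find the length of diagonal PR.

Law of cosines: d^2 = 9^2 + 8^2 - 2(9)(8)cos(120°) = 217, so d = sqrt(217).

sqrt(217)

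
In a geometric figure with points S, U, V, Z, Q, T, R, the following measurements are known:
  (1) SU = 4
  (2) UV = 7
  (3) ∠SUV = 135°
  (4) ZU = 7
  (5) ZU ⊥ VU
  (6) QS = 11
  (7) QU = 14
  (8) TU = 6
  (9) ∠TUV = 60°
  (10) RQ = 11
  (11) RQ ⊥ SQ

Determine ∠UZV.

Step 1: By the law of cosines on triangle ZUV: ZV² = 7² + 7² − 2·7·7·cos(90°) = 98, so ZV = 7·√2.
Step 2: By the inverse law of cosines on triangle UZV: cos(∠UZV) = (7² + (7·√2)² − 7²) / (2·7·7·√2) = 98/138.59 = 0.7071, so ∠UZV = 45°.

Therefore, the measure of angle ∠UZV = 45°.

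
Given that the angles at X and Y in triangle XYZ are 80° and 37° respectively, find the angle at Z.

Let angle Z = x. Then 80 + 37 + x = 180.
x = 180 - 117 = 63 degrees.

63 degrees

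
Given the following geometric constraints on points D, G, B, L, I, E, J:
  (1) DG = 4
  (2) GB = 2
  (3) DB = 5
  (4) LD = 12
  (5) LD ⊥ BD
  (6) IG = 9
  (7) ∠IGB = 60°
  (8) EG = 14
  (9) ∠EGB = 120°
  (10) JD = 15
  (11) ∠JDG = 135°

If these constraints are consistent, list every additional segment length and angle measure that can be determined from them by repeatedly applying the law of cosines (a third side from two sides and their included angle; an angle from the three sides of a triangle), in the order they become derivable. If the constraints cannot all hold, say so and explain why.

The constraints are consistent. Derivable facts, in order:
After 1 step:
- BE = 2·√57
- BI = √67
- BL = 13
- GJ ≈ 18.05
- ∠BDG = 22.33°
- ∠BGD = 108.21°
- ∠DBG = 49.46°
After 2 steps:
- ∠BEG = 6.59°
- ∠BIG = 12.22°
- ∠BLD = 22.62°
- ∠DBL = 67.38°
- ∠DGJ = 35.99°
- ∠DJG = 9.01°
- ∠EBG = 53.41°
- ∠GBI = 107.78°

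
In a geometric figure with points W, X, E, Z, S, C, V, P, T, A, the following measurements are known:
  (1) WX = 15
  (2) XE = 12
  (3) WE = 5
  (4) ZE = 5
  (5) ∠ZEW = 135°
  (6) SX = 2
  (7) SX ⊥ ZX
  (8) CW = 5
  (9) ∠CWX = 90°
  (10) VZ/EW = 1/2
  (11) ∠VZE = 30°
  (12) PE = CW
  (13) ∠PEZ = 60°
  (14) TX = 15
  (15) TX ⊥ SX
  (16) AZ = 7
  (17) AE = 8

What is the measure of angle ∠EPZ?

From the given relations: PE = CW = 5.
Step 1: By the law of cosines on triangle PEZ: PZ² = 5² + 5² − 2·5·5·cos(60°) = 25, so PZ = 5.
Step 2: By the inverse law of cosines on triangle EPZ: cos(∠EPZ) = (5² + 5² − 5²) / (2·5·5) = 25/50 = 0.5, so ∠EPZ = 60°.

Therefore, the measure of angle ∠EPZ = 60°.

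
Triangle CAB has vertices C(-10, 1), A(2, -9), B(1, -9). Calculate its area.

The Shoelace formula computes the area from vertex coordinates by summing cross products.
For vertices (-10,1), (2,-9), (1,-9):
Signed sum = -10*-9 - 2*1 + 2*-9 - 1*-9 + 1*1 - -10*-9
= 88 + -9 + -89 = -10
Area = (1/2)|-10| = 5.

5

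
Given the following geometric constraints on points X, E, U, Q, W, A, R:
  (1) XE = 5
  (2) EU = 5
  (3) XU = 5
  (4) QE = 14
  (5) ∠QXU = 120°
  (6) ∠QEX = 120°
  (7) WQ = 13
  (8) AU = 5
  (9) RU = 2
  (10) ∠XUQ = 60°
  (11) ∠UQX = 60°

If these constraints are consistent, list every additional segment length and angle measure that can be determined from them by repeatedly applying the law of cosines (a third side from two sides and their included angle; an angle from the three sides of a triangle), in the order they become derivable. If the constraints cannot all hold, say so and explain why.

These constraints are not satisfiable: (5), (10) and (11) are the three interior angles of triangle QXU, which must sum to 180°, but 120° + 60° + 60° = 240°. No planar figure meets all of them, so nothing further can be derived.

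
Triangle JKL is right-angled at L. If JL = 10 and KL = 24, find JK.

JK = sqrt(10^2 + 24^2) = sqrt(676) = 26

26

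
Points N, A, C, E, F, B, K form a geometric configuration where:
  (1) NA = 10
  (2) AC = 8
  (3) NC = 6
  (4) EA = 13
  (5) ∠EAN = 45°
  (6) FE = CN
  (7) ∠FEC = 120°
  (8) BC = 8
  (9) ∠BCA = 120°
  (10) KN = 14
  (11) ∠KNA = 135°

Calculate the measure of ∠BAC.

Step 1: By the law of cosines on triangle ACB: AB² = 8² + 8² − 2·8·8·cos(120°) = 192, so AB = 8·√3.
Step 2: By the inverse law of cosines on triangle BAC: cos(∠BAC) = ((8·√3)² + 8² − 8²) / (2·8·√3·8) = 192/221.7 = 0.866, so ∠BAC = 30°.

Therefore, the measure of angle ∠BAC = 30°.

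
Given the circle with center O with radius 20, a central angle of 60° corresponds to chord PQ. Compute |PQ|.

Chord = 2(20) sin(30°) = 20

20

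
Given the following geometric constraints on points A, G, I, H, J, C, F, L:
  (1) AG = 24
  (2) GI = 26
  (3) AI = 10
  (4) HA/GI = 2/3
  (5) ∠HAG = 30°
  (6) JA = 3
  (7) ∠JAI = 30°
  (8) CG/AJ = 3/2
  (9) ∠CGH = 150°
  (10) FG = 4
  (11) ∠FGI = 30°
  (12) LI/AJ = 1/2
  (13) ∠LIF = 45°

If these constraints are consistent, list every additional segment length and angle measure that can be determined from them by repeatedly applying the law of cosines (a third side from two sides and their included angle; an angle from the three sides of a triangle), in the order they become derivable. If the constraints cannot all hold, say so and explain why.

The constraints are consistent. Derivable facts, in order:
After 1 step:
- GH ≈ 12.49
- IF ≈ 22.62
- IJ ≈ 7.55
- ∠AGI = 22.62°
- ∠AIG = 67.38°
- ∠GAI = 90°
After 2 steps:
- FL ≈ 21.59
- HC ≈ 16.54
- ∠AGH = 43.95°
- ∠AHG = 106.05°
- ∠AIJ = 11.46°
- ∠AJI = 138.54°
- ∠FIG = 5.07°
- ∠GFI = 144.93°
After 3 steps:
- ∠CHG = 7.82°
- ∠FLI = 132.18°
- ∠GCH = 22.18°
- ∠IFL = 2.82°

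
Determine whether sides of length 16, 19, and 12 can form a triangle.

Sort the sides: 12, 16, 19.
It suffices to check that the sum of the two smallest exceeds the largest:
12 + 16 = 28 > 19. ✓
Yes, a valid triangle can be formed.

Yes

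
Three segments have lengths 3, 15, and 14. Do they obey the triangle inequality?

Sort the sides: 3, 14, 15.
It suffices to check that the sum of the two smallest exceeds the largest:
3 + 14 = 17 > 15. ✓
Yes, a valid triangle can be formed.

Yes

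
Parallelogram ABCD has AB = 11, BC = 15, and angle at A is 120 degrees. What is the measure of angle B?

Consecutive angles are supplementary: angle B = 180 - 120 = 60 degrees.

60 degrees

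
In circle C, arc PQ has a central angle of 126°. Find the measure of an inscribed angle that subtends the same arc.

Inscribed angle = 126° / 2 = 63° (inscribed angle theorem).

63°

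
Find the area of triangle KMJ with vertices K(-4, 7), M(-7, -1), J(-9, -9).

Using the Shoelace formula for a triangle:
Area = (1/2)|x0(y1 - y2) + x1(y2 - y0) + x2(y0 - y1)|
Area = (1/2)|-4(-1 - -9) + -7(-9 - 7) + -9(7 - -1)|
Area = (1/2)|-32 + 112 + -72|
Area = (1/2)|8|
Area = (1/2)(8)
Area = 4

4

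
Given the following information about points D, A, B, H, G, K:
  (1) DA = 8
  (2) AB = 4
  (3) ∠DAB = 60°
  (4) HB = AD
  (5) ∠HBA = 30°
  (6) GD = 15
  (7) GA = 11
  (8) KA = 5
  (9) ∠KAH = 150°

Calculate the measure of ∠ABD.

Step 1: By the law of cosines on triangle BAD: BD² = 4² + 8² − 2·4·8·cos(60°) = 48, so BD = 4·√3.
Step 2: By the inverse law of cosines on triangle ABD: cos(∠ABD) = (4² + (4·√3)² − 8²) / (2·4·4·√3) = 0/55.43 = 0, so ∠ABD = 90°.

Therefore, the measure of angle ∠ABD = 90°.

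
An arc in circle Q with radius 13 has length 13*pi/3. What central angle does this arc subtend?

The full circumference is 2πr = 26*pi.
The arc is 13*pi/3 / 26*pi = 1/6 of the full circle.
So the central angle = 1/6 × 360° = 60°.

60°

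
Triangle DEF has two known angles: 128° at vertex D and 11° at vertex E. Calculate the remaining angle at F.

The interior angles sum to 180°: angle F = 180 - 128 - 11 = 41°.
The triangle is obtuse (angles 128°, 11°, 41°).

41 degrees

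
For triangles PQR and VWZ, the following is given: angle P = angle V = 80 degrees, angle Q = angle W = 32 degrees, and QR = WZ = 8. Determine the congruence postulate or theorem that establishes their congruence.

The given information provides:
angle P = angle V = 80 degrees, angle Q = angle W = 32 degrees, and QR = WZ = 8
This matches the AAS congruence theorem.
Two pairs of corresponding angles and a non-included side are equal (Angle-Angle-Side).

AAS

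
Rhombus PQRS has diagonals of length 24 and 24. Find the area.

The diagonals of a rhombus divide it into four right triangles.
Each triangle has legs 24/ 2 = 12 and 24/2 = 12, so each has area (1/2)*12*12 = 72.
Four such triangles give total area = (d1 * d2) / 2 = 288.

288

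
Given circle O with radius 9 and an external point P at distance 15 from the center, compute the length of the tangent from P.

Let T be the point of tangency. Then OT ⊥ PT (radius ⊥ tangent).
In right triangle OTP: OP² = OT² + PT²
15² = 9² + PT²
PT² = 144, PT = 12

12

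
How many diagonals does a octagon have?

The number of diagonals in an n-gon is n(n - 3)/2.
For n = 8: 8(8 - 3)/2 = 8 × 5 / 2 = 20.

20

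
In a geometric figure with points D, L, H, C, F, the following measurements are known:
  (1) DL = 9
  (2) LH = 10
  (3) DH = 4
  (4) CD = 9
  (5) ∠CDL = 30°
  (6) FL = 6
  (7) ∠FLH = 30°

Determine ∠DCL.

Step 1: By the law of cosines on triangle CDL: CL² = 9² + 9² − 2·9·9·cos(30°) = 21.7, so CL ≈ 4.66.
Step 2: By the inverse law of cosines on triangle DCL: cos(∠DCL) = (9² + 4.66² − 9²) / (2·9·4.66) = 21.7/83.86 = 0.2588, so ∠DCL = 75°.

Therefore, the measure of angle ∠DCL = 75°.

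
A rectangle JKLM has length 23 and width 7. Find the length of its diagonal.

A rectangle's diagonal splits it into two right triangles, with the diagonal as the hypotenuse.
By the Pythagorean theorem, d^2 = 23^2 + 7^2 = 578.
Therefore d = sqrt(578) = 17*sqrt(2).

17*sqrt(2)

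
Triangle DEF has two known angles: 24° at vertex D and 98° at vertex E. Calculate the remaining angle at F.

By the triangle angle sum property, the three interior angles of any triangle add up to 180°.
We know angle D = 24° and angle E = 98°, so their sum is 122°.
Therefore angle F = 180° - 122° = 58°.

58 degrees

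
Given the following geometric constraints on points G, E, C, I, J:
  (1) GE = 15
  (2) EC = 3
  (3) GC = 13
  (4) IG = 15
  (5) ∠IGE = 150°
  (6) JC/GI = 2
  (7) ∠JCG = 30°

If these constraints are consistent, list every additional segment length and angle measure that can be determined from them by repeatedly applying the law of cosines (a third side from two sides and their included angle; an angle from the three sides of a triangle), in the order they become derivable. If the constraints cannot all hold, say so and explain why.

The constraints are consistent. Derivable facts, in order:
After 1 step:
- EI ≈ 28.98
- GJ ≈ 19.84
- ∠CEG = 43.76°
- ∠CGE = 9.18°
- ∠ECG = 127.05°
After 2 steps:
- ∠CGJ = 130.87°
- ∠CJG = 19.13°
- ∠EIG = 15°
- ∠GEI = 15°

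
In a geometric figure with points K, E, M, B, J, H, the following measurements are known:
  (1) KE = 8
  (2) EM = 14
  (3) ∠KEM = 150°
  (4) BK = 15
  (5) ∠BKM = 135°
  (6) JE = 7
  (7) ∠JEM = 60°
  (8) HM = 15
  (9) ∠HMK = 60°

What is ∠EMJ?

Step 1: By the law of cosines on triangle MEJ: MJ² = 14² + 7² − 2·14·7·cos(60°) = 147, so MJ = 7·√3.
Step 2: By the inverse law of cosines on triangle EMJ: cos(∠EMJ) = (14² + (7·√3)² − 7²) / (2·14·7·√3) = 294/339.48 = 0.866, so ∠EMJ = 30°.

Therefore, the measure of angle ∠EMJ = 30°.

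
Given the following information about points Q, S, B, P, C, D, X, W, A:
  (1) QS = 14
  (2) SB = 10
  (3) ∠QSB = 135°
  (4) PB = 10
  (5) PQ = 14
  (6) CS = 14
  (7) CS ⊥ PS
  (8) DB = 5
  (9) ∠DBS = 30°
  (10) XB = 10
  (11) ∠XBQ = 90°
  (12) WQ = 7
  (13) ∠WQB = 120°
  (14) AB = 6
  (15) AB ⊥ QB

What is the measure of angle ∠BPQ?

Step 1: By the law of cosines on triangle BSQ: BQ² = 10² + 14² − 2·10·14·cos(135°) = 493.99, so BQ ≈ 22.23.
Step 2: By the inverse law of cosines on triangle BPQ: cos(∠BPQ) = (10² + 14² − 22.23²) / (2·10·14) = -197.99/280 = -0.7071, so ∠BPQ = 135°.

Therefore, the measure of angle ∠BPQ = 135°.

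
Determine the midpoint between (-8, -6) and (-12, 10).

The midpoint is the point halfway along the segment.
Move half the horizontal distance: -8 + (-12 - -8)/2 = -8 + -4/2 = -10
Move half the vertical distance: -6 + (10 - -6)/2 = -6 + 16/2 = 2
Midpoint = (-10, 2)

(-10, 2)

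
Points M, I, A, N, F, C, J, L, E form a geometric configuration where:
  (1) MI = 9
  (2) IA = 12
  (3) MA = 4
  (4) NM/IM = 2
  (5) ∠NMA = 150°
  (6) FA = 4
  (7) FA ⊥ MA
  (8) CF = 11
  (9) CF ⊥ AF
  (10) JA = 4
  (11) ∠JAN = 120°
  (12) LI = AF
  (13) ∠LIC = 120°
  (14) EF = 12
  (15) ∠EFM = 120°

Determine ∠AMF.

Step 1: By the law of cosines on triangle MAF: MF² = 4² + 4² − 2·4·4·cos(90°) = 32, so MF = 4·√2.
Step 2: By the inverse law of cosines on triangle AMF: cos(∠AMF) = (4² + (4·√2)² − 4²) / (2·4·4·√2) = 32/45.25 = 0.7071, so ∠AMF = 45°.

Therefore, the measure of angle ∠AMF = 45°.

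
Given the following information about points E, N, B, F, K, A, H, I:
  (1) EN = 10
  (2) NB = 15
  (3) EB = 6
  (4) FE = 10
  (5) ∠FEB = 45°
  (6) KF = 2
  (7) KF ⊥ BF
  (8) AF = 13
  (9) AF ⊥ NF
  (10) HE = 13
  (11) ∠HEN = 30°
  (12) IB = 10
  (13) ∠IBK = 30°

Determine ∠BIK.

Step 1: By the law of cosines on triangle BEF: BF² = 6² + 10² − 2·6·10·cos(45°) = 51.15, so BF ≈ 7.15.
Step 2: By the law of cosines on triangle BFK: BK² = 7.15² + 2² − 2·7.15·2·cos(90°) = 55.15, so BK ≈ 7.43.
Step 3: By the law of cosines on triangle IBK: IK² = 10² + 7.43² − 2·10·7.43·cos(30°) = 26.52, so IK ≈ 5.15.
Step 4: By the inverse law of cosines on triangle BIK: cos(∠BIK) = (10² + 5.15² − 7.43²) / (2·10·5.15) = 71.38/103 = 0.693, so ∠BIK = 46.13°.

Therefore, the measure of angle ∠BIK = 46.13°.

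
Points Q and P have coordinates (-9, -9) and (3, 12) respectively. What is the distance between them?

The horizontal distance is |3 - -9| = 12 and the vertical distance is |12 - -9| = 21.
By the Pythagorean theorem, d = sqrt(12^2 + 21^2) = sqrt(585) = 3*sqrt(65).

3*sqrt(65)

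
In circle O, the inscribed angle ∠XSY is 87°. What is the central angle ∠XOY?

The inscribed angle theorem states that a central angle is always twice any inscribed angle that subtends the same arc.
Since the inscribed angle is 87°, the central angle = 2 × 87° = 174°.

174°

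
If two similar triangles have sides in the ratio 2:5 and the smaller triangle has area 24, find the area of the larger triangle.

The ratio of areas of similar triangles = (side ratio)^2.
Side ratio = 2:5, so area ratio = 4:25.
Area of the larger triangle / Area of the smaller triangle = 25/4
Area of the larger triangle = 24 * 25/4 = 150

150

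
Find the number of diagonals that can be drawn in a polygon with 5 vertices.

Total line segments between 5 vertices = C(5,2) = 10.
Subtract the 5 sides: 10 - 5 = 5 diagonals.

5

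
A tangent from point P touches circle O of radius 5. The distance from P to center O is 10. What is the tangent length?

tangent = √(d² - r²) = √(10² - 5²) = √(100 - 25) = √75 = 5*sqrt(3)

5*sqrt(3)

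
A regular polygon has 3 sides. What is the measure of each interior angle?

Each interior angle of a regular n-gon is (n - 2) * 180 / n.
For n = 3: (3 - 2) * 180 / 3 = 180/3 = 60 degrees.

60 degrees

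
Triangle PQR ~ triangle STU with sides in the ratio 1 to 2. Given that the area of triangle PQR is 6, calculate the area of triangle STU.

For similar figures, the area ratio equals the square of the side ratio.
Side ratio (PQR to STU) = 1:2, so area ratio = 1^2:2^2 = 1:4.
If the area of PQR is 6, then the area of STU = 6 * (4/1) = 24.

24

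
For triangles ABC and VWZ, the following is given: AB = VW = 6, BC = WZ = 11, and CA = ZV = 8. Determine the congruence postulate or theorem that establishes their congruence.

The given information matches SSS: All three pairs of corresponding sides are equal (Side-Side-Side).

SSS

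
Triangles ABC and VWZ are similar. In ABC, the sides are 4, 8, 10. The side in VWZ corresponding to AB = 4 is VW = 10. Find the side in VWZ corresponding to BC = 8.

Similar triangles have proportional sides. Setting up the proportion:
VW / AB = WZ / BC
10 / 4 = WZ / 8
WZ = 8 * 10 / 4 = 20.

20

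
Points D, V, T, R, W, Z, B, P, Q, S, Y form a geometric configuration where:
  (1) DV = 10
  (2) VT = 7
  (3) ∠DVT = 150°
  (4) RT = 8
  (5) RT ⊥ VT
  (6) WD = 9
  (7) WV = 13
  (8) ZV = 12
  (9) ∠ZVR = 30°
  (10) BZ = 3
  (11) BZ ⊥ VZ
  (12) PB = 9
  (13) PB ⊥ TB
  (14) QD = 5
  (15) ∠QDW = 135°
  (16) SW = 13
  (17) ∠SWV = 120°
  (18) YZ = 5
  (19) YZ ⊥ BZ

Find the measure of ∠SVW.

Step 1: By the law of cosines on triangle VWS: VS² = 13² + 13² − 2·13·13·cos(120°) = 507, so VS = 13·√3.
Step 2: By the inverse law of cosines on triangle SVW: cos(∠SVW) = ((13·√3)² + 13² − 13²) / (2·13·√3·13) = 507/585.43 = 0.866, so ∠SVW = 30°.

Therefore, the measure of angle ∠SVW = 30°.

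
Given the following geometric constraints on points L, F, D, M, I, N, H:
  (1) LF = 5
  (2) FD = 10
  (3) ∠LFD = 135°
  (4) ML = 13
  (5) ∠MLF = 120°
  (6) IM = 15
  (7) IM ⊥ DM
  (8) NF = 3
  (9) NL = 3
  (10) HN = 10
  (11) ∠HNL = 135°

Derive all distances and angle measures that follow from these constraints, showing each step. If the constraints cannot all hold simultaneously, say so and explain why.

The constraints are consistent.

Step 1: From LF = 5, FD = 10, and ∠LFD = 135°, by the law of cosines:
  LD² = LF² + FD² - 2·LF·FD·cos(135°) = 25 + 100 + 70.71 = 195.7
  LD ≈ 13.99

Step 2: From LN = 3, NH = 10, and ∠LNH = 135°, by the law of cosines:
  LH² = LN² + NH² - 2·LN·NH·cos(135°) = 9 + 100 + 42.43 = 151.4
  LH ≈ 12.31

Step 3: From FL = 5, LM = 13, and ∠FLM = 120°, by the law of cosines:
  FM² = FL² + LM² - 2·FL·LM·cos(120°) = 25 + 169 + 65 = 259
  FM ≈ 16.09

Step 4: From LF = 5, LN = 3, FN = 3, by the inverse law of cosines:
  cos(∠FLN) = (LF² + LN² - FN²) / (2·LF·LN)
  ∠FLN = 33.56°

Step 5: From FL = 5, FN = 3, LN = 3, by the inverse law of cosines:
  cos(∠LFN) = (FL² + FN² - LN²) / (2·FL·FN)
  ∠LFN = 33.56°

Step 6: From NF = 3, NL = 3, FL = 5, by the inverse law of cosines:
  cos(∠FNL) = (NF² + NL² - FL²) / (2·NF·NL)
  ∠FNL = 112.89°

Step 7: From LD = 13.99, LF = 5, DF = 10, by the inverse law of cosines:
  cos(∠DLF) = (LD² + LF² - DF²) / (2·LD·LF)
  ∠DLF = 30.36°

Step 8: From LH = 12.31, LN = 3, HN = 10, by the inverse law of cosines:
  cos(∠HLN) = (LH² + LN² - HN²) / (2·LH·LN)
  ∠HLN = 35.07°

Step 9: From FL = 5, FM = 16.09, LM = 13, by the inverse law of cosines:
  cos(∠LFM) = (FL² + FM² - LM²) / (2·FL·FM)
  ∠LFM = 44.39°

Step 10: From DF = 10, DL = 13.99, FL = 5, by the inverse law of cosines:
  cos(∠FDL) = (DF² + DL² - FL²) / (2·DF·DL)
  ∠FDL = 14.64°

Step 11: From MF = 16.09, ML = 13, FL = 5, by the inverse law of cosines:
  cos(∠FML) = (MF² + ML² - FL²) / (2·MF·ML)
  ∠FML = 15.61°

Step 12: From HL = 12.31, HN = 10, LN = 3, by the inverse law of cosines:
  cos(∠LHN) = (HL² + HN² - LN²) / (2·HL·HN)
  ∠LHN = 9.93°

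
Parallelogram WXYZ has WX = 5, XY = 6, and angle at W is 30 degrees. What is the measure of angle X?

Opposite sides of a parallelogram are parallel, so consecutive angles form co-interior angles on a transversal.
Co-interior angles sum to 180°, giving angle X = 180 - 30 = 150 degrees.

150 degrees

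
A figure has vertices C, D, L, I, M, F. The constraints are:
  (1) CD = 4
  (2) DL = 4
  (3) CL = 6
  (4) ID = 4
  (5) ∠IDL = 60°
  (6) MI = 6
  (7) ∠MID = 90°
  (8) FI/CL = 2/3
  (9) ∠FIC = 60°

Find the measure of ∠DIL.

Step 1: By the law of cosines on triangle IDL: IL² = 4² + 4² − 2·4·4·cos(60°) = 16, so IL = 4.
Step 2: By the inverse law of cosines on triangle DIL: cos(∠DIL) = (4² + 4² − 4²) / (2·4·4) = 16/32 = 0.5, so ∠DIL = 60°.

Therefore, the measure of angle ∠DIL = 60°.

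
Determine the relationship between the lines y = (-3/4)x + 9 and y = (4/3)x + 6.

Slope of line 1: m1 = -3/4
Slope of line 2: m2 = 4/3
Two lines are perpendicular when the product of their slopes is -1 (negative reciprocals).
m1 * m2 = (-3/4) * (4/3) = -1, confirming perpendicularity.

Perpendicular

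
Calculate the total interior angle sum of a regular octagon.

The sum of interior angles of an n-sided polygon is (n - 2) * 180.
For n = 8: (8 - 2) * 180 = 6 * 180 = 1080 degrees.

1080 degrees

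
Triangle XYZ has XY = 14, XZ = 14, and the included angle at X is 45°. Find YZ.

Law of cosines: YZ^2 = 14^2 + 14^2 - 2(14)(14)cos(45°) = 392 - 196*sqrt(2), so YZ = 14*sqrt(2 - sqrt(2)).

14*sqrt(2 - sqrt(2))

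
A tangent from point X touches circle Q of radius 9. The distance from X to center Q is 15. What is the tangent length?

The tangent, radius, and line from the external point to the center form a right triangle.
The right angle is where the tangent meets the radius.
By the Pythagorean theorem: tangent² + 9² = 15²
tangent² = 225 - 81 = 144
tangent = 12

12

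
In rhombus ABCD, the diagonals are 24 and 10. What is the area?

The diagonals of a rhombus divide it into four right triangles.
Each triangle has legs 24/ 2 = 12 and 10/2 = 5, so each has area (1/2)*12*5 = 30.
Four such triangles give total area = (d1 * d2) / 2 = 120.

120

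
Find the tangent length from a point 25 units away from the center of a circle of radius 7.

Let T be the point of tangency. Then CT ⊥ PT (radius ⊥ tangent).
In right triangle CTP: CP² = CT² + PT²
25² = 7² + PT²
PT² = 576, PT = 24

24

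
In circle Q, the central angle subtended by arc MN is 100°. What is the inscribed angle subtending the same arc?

Inscribed angle = 100° / 2 = 50° (inscribed angle theorem).

50°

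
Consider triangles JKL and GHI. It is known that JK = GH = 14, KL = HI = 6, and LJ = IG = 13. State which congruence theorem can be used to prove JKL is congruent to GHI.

The given information matches SSS: All three pairs of corresponding sides are equal (Side-Side-Side).

SSS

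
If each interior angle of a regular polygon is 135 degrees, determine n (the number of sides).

Each interior angle of a regular n-gon is (n - 2) * 180 / n.
Setting this equal to 135:
(n - 2) * 180 / n = 135
Each exterior angle = 180 - 135 = 45 degrees.
Since exterior angles sum to 360: n = 360 / 45 = 8.

8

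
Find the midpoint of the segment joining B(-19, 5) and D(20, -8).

The midpoint is the average of the coordinates:
x: (-19 + 20)/2 = 1/2
y: (5 + -8)/2 = -3/2
Midpoint = (1/2, -3/2)

(1/2, -3/2)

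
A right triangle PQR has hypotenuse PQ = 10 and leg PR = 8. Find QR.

QR = sqrt(10^2 - 8^2) = sqrt(36) = 6

6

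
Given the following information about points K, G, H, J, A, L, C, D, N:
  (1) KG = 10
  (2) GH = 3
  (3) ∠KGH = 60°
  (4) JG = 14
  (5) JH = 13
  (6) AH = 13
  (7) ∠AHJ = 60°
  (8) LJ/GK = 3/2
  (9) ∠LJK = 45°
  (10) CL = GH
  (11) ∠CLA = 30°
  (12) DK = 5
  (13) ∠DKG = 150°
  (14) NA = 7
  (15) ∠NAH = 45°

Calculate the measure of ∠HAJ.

Step 1: By the law of cosines on triangle AHJ: AJ² = 13² + 13² − 2·13·13·cos(60°) = 169, so AJ = 13.
Step 2: By the inverse law of cosines on triangle HAJ: cos(∠HAJ) = (13² + 13² − 13²) / (2·13·13) = 169/338 = 0.5, so ∠HAJ = 60°.

Therefore, the measure of angle ∠HAJ = 60°.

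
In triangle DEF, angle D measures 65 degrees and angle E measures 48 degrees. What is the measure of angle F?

The interior angles sum to 180°: angle F = 180 - 65 - 48 = 67°.
The triangle is acute (angles 65°, 48°, 67°).

67 degrees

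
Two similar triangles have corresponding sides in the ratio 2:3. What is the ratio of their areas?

The ratio of areas of similar triangles equals the square of the side ratio.
Side ratio = 2:3
Area ratio = (2/3)^2 = 4/9 = 4:9

4:9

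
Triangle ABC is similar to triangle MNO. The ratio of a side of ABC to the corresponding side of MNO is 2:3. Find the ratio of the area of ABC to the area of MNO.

The ratio of areas of similar triangles equals the square of the side ratio.
Side ratio = 2:3
Area ratio = (2/3)^2 = 4/9 = 4:9

4:9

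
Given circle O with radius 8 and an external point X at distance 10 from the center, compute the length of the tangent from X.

Let T be the point of tangency. Then OT ⊥ XT (radius ⊥ tangent).
In right triangle OTX: OX² = OT² + XT²
10² = 8² + XT²
XT² = 36, XT = 6

6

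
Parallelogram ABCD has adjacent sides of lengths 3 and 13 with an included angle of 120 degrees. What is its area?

The area of a parallelogram equals the product of two adjacent sides times the sine of the included angle.
This is because the height equals 13 * sin(120°) = 13*sqrt(3)/2.
Area = 3 * 13*sqrt(3)/2 = 39*sqrt(3)/2

39*sqrt(3)/2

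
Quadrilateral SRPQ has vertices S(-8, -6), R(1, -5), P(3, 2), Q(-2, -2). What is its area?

The Shoelace formula works by pairing each vertex with the next (cycling back to the first).
For each pair, compute x_i*y_(i+1) - x_(i+1)*y_i:
  (-8*-5 - 1*-6) = 46
  (1*2 - 3*-5) = 17
  (3*-2 - -2*2) = -2
  (-2*-6 - -8*-2) = -4
Taking half the absolute value of the total: Area = (1/2)(57) = 57/2.

57/2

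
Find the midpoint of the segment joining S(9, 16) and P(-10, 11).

The midpoint is the average of the coordinates:
x: (9 + -10)/2 = -1/2
y: (16 + 11)/2 = 27/2
Midpoint = (-1/2, 27/2)

(-1/2, 27/2)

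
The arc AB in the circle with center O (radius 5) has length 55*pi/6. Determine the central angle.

θ = 360 × 55*pi/6 / (2π × 5) = 330° (rearranging arc length formula).

330°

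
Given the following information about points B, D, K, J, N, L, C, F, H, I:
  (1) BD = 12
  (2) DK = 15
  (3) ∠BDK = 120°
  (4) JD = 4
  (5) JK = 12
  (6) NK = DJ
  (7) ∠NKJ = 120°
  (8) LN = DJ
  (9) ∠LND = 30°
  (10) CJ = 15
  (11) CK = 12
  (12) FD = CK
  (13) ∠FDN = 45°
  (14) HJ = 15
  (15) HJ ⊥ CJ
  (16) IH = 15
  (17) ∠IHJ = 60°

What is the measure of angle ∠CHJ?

Step 1: By the law of cosines on triangle HJC: HC² = 15² + 15² − 2·15·15·cos(90°) = 450, so HC = 15·√2.
Step 2: By the inverse law of cosines on triangle CHJ: cos(∠CHJ) = ((15·√2)² + 15² − 15²) / (2·15·√2·15) = 450/636.4 = 0.7071, so ∠CHJ = 45°.

Therefore, the measure of angle ∠CHJ = 45°.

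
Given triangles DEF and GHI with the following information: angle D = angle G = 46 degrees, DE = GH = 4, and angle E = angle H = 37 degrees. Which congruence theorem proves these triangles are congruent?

The given information provides:
angle D = angle G = 46 degrees, DE = GH = 4, and angle E = angle H = 37 degrees
This matches the ASA congruence theorem.
Two pairs of corresponding angles and the included side are equal (Angle-Side-Angle).

ASA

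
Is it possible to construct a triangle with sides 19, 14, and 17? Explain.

Sort the sides: 14, 17, 19.
It suffices to check that the sum of the two smallest exceeds the largest:
14 + 17 = 31 > 19. ✓
Yes, a valid triangle can be formed.

Yes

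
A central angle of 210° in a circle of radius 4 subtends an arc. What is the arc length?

Arc length = 2π(4)(7/12) = 14*pi/3

14*pi/3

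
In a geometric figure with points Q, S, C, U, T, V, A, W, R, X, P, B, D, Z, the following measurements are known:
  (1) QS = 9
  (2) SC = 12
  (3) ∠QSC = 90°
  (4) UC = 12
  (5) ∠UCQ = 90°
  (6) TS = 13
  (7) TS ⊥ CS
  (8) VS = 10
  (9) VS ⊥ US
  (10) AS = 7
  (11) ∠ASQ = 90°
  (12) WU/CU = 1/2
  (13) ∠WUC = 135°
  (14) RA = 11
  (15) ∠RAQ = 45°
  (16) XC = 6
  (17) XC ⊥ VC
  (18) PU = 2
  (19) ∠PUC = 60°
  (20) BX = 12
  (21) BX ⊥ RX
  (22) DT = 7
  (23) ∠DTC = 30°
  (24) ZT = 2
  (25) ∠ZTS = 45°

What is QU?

Step 1: By the law of cosines on triangle CSQ: CQ² = 12² + 9² − 2·12·9·cos(90°) = 225, so CQ = 15.
Step 2: By the law of cosines on triangle QCU: QU² = 15² + 12² − 2·15·12·cos(90°) = 369, so QU = 3·√41.

Therefore, the length of QU = 3·√41.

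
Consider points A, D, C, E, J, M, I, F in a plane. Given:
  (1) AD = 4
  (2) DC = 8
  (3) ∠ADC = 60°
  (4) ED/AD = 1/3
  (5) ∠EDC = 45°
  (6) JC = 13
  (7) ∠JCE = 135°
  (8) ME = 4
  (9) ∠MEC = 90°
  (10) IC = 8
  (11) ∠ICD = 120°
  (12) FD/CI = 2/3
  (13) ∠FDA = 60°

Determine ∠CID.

Step 1: By the law of cosines on triangle ICD: ID² = 8² + 8² − 2·8·8·cos(120°) = 192, so ID = 8·√3.
Step 2: By the inverse law of cosines on triangle CID: cos(∠CID) = (8² + (8·√3)² − 8²) / (2·8·8·√3) = 192/221.7 = 0.866, so ∠CID = 30°.

Therefore, the measure of angle ∠CID = 30°.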